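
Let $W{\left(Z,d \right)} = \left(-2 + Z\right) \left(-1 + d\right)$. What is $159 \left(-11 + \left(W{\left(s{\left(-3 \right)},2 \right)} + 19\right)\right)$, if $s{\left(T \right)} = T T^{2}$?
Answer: $-3339$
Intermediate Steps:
$s{\left(T \right)} = T^{3}$
$W{\left(Z,d \right)} = \left(-1 + d\right) \left(-2 + Z\right)$
$159 \left(-11 + \left(W{\left(s{\left(-3 \right)},2 \right)} + 19\right)\right) = 159 \left(-11 + \left(\left(2 - \left(-3\right)^{3} - 4 + \left(-3\right)^{3} \cdot 2\right) + 19\right)\right) = 159 \left(-11 + \left(\left(2 - -27 - 4 - 54\right) + 19\right)\right) = 159 \left(-11 + \left(\left(2 + 27 - 4 - 54\right) + 19\right)\right) = 159 \left(-11 + \left(-29 + 19\right)\right) = 159 \left(-11 - 10\right) = 159 \left(-21\right) = -3339$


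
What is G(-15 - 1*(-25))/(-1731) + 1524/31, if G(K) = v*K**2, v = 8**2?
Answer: 2439644/53661 ≈ 45.464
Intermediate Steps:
v = 64
G(K) = 64*K**2
G(-15 - 1*(-25))/(-1731) + 1524/31 = (64*(-15 - 1*(-25))**2)/(-1731) + 1524/31 = (64*(-15 + 25)**2)*(-1/1731) + 1524*(1/31) = (64*10**2)*(-1/1731) + 1524/31 = (64*100)*(-1/1731) + 1524/31 = 6400*(-1/1731) + 1524/31 = -6400/1731 + 1524/31 = 2439644/53661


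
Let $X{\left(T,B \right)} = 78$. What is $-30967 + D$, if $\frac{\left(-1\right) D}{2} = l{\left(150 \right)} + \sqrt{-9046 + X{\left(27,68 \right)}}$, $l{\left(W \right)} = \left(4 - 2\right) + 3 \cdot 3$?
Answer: $-30989 - 4 i \sqrt{2242} \approx -30989.0 - 189.4 i$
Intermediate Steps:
$l{\left(W \right)} = 11$ ($l{\left(W \right)} = 2 + 9 = 11$)
$D = -22 - 4 i \sqrt{2242}$ ($D = - 2 \left(11 + \sqrt{-9046 + 78}\right) = - 2 \left(11 + \sqrt{-8968}\right) = - 2 \left(11 + 2 i \sqrt{2242}\right) = -22 - 4 i \sqrt{2242} \approx -22.0 - 189.4 i$)
$-30967 + D = -30967 - \left(22 + 4 i \sqrt{2242}\right) = -30989 - 4 i \sqrt{2242}$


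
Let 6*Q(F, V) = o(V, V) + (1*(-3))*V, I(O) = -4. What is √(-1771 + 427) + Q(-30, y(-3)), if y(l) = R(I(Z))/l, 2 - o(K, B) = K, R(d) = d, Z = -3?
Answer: -5/9 + 8*I*√21 ≈ -0.55556 + 36.661*I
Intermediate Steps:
o(K, B) = 2 - K
y(l) = -4/l
Q(F, V) = ⅓ - 2*V/3 (Q(F, V) = ((2 - V) + (1*(-3))*V)/6 = ((2 - V) - 3*V)/6 = (2 - 4*V)/6 = ⅓ - 2*V/3)
√(-1771 + 427) + Q(-30, y(-3)) = √(-1771 + 427) + (⅓ - (-8)/(3*(-3))) = √(-1344) + (⅓ - (-8)*(-1)/(3*3)) = 8*I*√21 + (⅓ - ⅔*4/3) = 8*I*√21 + (⅓ - 8/9) = 8*I*√21 - 5/9 = -5/9 + 8*I*√21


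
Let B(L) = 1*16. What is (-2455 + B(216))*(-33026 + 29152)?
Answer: 9448686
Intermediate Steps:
B(L) = 16
(-2455 + B(216))*(-33026 + 29152) = (-2455 + 16)*(-33026 + 29152) = -2439*(-3874) = 9448686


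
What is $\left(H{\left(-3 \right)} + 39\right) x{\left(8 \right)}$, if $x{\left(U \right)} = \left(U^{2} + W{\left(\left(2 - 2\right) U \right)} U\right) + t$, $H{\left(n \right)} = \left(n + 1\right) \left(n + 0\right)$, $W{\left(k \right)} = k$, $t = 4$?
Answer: $3060$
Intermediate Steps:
$H{\left(n \right)} = n \left(1 + n\right)$ ($H{\left(n \right)} = \left(1 + n\right) n = n \left(1 + n\right)$)
$x{\left(U \right)} = 4 + U^{2}$ ($x{\left(U \right)} = \left(U^{2} + \left(2 - 2\right) U U\right) + 4 = \left(U^{2} + 0 U U\right) + 4 = \left(U^{2} + 0 U\right) + 4 = \left(U^{2} + 0\right) + 4 = U^{2} + 4 = 4 + U^{2}$)
$\left(H{\left(-3 \right)} + 39\right) x{\left(8 \right)} = \left(- 3 \left(1 - 3\right) + 39\right) \left(4 + 8^{2}\right) = \left(\left(-3\right) \left(-2\right) + 39\right) \left(4 + 64\right) = \left(6 + 39\right) 68 = 45 \cdot 68 = 3060$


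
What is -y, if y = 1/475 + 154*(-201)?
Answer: 14703149/475 ≈ 30954.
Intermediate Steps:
y = -14703149/475 (y = 1/475 - 30954 = -14703149/475 ≈ -30954.)
-y = -1*(-14703149/475) = 14703149/475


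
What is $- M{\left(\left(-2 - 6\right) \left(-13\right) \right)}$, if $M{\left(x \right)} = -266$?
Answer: $266$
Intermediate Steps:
$- M{\left(\left(-2 - 6\right) \left(-13\right) \right)} = \left(-1\right) \left(-266\right) = 266$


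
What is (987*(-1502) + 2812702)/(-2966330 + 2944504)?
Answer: -665114/10913 ≈ -60.947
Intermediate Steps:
(987*(-1502) + 2812702)/(-2966330 + 2944504) = (-1482474 + 2812702)/(-21826) = 1330228*(-1/21826) = -665114/10913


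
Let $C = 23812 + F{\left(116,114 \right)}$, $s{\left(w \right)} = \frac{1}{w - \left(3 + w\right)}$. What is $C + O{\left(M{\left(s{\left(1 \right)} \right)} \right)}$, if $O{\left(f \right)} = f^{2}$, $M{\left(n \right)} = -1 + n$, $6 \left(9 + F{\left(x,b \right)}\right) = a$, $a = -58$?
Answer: $\frac{214156}{9} \approx 23795.0$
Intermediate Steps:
$F{\left(x,b \right)} = - \frac{56}{3}$ ($F{\left(x,b \right)} = -9 + \frac{1}{6} \left(-58\right) = -9 - \frac{29}{3} = - \frac{56}{3}$)
$s{\left(w \right)} = - \frac{1}{3}$ ($s{\left(w \right)} = \frac{1}{-3} = - \frac{1}{3}$)
$C = \frac{71380}{3}$ ($C = 23812 - \frac{56}{3} = \frac{71380}{3} \approx 23793.0$)
$C + O{\left(M{\left(s{\left(1 \right)} \right)} \right)} = \frac{71380}{3} + \left(-1 - \frac{1}{3}\right)^{2} = \frac{71380}{3} + \left(- \frac{4}{3}\right)^{2} = \frac{71380}{3} + \frac{16}{9} = \frac{214156}{9}$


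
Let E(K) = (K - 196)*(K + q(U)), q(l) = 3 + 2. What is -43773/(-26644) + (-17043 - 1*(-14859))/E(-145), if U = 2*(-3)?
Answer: 72554733/45428020 ≈ 1.5971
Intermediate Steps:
U = -6
q(l) = 5
E(K) = (-196 + K)*(5 + K) (E(K) = (K - 196)*(K + 5) = (-196 + K)*(5 + K))
-43773/(-26644) + (-17043 - 1*(-14859))/E(-145) = -43773/(-26644) + (-17043 - 1*(-14859))/(-980 + (-145)² - 191*(-145)) = -43773*(-1/26644) + (-17043 + 14859)/(-980 + 21025 + 27695) = 43773/26644 - 2184/47740 = 43773/26644 - 2184*1/47740 = 43773/26644 - 78/1705 = 72554733/45428020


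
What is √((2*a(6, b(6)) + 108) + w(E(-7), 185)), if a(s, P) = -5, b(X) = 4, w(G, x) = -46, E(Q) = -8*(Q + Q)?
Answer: 2*√13 ≈ 7.2111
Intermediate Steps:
E(Q) = -16*Q
√((2*a(6, b(6)) + 108) + w(E(-7), 185)) = √((2*(-5) + 108) - 46) = √((-10 + 108) - 46) = √(98 - 46) = √52 = 2*√13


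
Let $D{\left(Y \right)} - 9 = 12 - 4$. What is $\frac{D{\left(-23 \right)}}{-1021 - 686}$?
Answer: $- \frac{17}{1707} \approx -0.009959$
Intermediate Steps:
$D{\left(Y \right)} = 17$ ($D{\left(Y \right)} = 9 + \left(12 - 4\right) = 9 + 8 = 17$)
$\frac{D{\left(-23 \right)}}{-1021 - 686} = \frac{1}{-1021 - 686} \cdot 17 = \frac{1}{-1707} \cdot 17 = \left(- \frac{1}{1707}\right) 17 = - \frac{17}{1707}$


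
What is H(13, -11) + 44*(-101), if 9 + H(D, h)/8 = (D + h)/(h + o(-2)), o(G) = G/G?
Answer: -22588/5 ≈ -4517.6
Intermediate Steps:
o(G) = 1
H(D, h) = -72 + 8*(D + h)/(1 + h) (H(D, h) = -72 + 8*((D + h)/(h + 1)) = -72 + 8*((D + h)/(1 + h)) = -72 + 8*(D + h)/(1 + h))
H(13, -11) + 44*(-101) = 8*(-9 + 13 - 8*(-11))/(1 - 11) + 44*(-101) = 8*(-9 + 13 + 88)/(-10) - 4444 = 8*(-⅒)*92 - 4444 = -368/5 - 4444 = -22588/5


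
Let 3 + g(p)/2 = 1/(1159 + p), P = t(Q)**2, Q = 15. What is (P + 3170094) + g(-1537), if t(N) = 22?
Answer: 599238107/189 ≈ 3.1706e+6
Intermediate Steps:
P = 484 (P = 22**2 = 484)
g(p) = -6 + 2/(1159 + p)
(P + 3170094) + g(-1537) = (484 + 3170094) + 2*(-3476 - 3*(-1537))/(1159 - 1537) = 3170578 + 2*(-3476 + 4611)/(-378) = 3170578 + 2*(-1/378)*1135 = 3170578 - 1135/189 = 599238107/189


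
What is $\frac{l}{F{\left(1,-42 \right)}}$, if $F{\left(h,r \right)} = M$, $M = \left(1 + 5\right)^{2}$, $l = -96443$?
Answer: $- \frac{96443}{36} \approx -2679.0$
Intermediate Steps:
$M = 36$ ($M = 6^{2} = 36$)
$F{\left(h,r \right)} = 36$
$\frac{l}{F{\left(1,-42 \right)}} = - \frac{96443}{36}$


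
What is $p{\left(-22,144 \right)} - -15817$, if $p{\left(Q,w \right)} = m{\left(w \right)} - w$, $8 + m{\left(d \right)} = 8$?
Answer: $15673$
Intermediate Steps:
$m{\left(d \right)} = 0$ ($m{\left(d \right)} = -8 + 8 = 0$)
$p{\left(Q,w \right)} = - w$ ($p{\left(Q,w \right)} = 0 - w = - w$)
$p{\left(-22,144 \right)} - -15817 = \left(-1\right) 144 - -15817 = -144 + \left(-9056 + 24873\right) = -144 + 15817 = 15673$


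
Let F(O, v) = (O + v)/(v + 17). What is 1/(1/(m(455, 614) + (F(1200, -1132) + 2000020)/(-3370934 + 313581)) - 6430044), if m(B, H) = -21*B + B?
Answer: -31023662236732/199483513226734124803 ≈ -1.5552e-7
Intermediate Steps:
m(B, H) = -20*B
F(O, v) = (O + v)/(17 + v)
1/(1/(m(455, 614) + (F(1200, -1132) + 2000020)/(-3370934 + 313581)) - 6430044) = 1/(1/(-20*455 + ((1200 - 1132)/(17 - 1132) + 2000020)/(-3370934 + 313581)) - 6430044) = 1/(1/(-9100 + (68/(-1115) + 2000020)/(-3057353)) - 6430044) = 1/(1/(-9100 + (-1/1115*68 + 2000020)*(-1/3057353)) - 6430044) = 1/(1/(-9100 + (-68/1115 + 2000020)*(-1/3057353)) - 6430044) = 1/(1/(-9100 + (2230022232/1115)*(-1/3057353)) - 6430044) = 1/(1/(-9100 - 2230022232/3408948595) - 6430044) = 1/(1/(-31023662236732/3408948595) - 6430044) = 1/(-3408948595/31023662236732 - 6430044) = 1/(-199483513226734124803/31023662236732) = -31023662236732/199483513226734124803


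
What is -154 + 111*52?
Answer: 5618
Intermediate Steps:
-154 + 111*52 = -154 + 5772 = 5618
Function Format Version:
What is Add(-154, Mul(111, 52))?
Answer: 5618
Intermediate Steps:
Add(-154, Mul(111, 52)) = Add(-154, 5772) = 5618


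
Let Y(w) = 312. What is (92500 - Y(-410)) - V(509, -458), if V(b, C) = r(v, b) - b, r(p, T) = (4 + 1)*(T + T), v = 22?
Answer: 87607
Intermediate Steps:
r(p, T) = 10*T (r(p, T) = 5*(2*T) = 10*T)
V(b, C) = 9*b (V(b, C) = 10*b - b = 9*b)
(92500 - Y(-410)) - V(509, -458) = (92500 - 1*312) - 9*509 = (92500 - 312) - 1*4581 = 92188 - 4581 = 87607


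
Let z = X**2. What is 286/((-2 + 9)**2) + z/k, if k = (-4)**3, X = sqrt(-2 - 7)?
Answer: 18745/3136 ≈ 5.9774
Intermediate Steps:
X = 3*I (X = sqrt(-9) = 3*I ≈ 3.0*I)
z = -9 (z = (3*I)**2 = -9)
k = -64
286/((-2 + 9)**2) + z/k = 286/((-2 + 9)**2) - 9/(-64) = 286/(7**2) - 9*(-1/64) = 286/49 + 9/64 = 18745/3136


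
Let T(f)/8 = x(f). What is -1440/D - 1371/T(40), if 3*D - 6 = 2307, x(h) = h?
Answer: -505947/82240 ≈ -6.1521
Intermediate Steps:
D = 771 (D = 2 + (⅓)*2307 = 2 + 769 = 771)
T(f) = 8*f
-1440/D - 1371/T(40) = -1440/771 - 1371/(8*40) = -1440*1/771 - 1371/320 = -480/257 - 1371*1/320 = -480/257 - 1371/320 = -505947/82240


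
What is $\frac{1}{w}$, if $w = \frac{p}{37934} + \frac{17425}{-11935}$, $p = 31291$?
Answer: $- \frac{6965266}{4423721} \approx -1.5745$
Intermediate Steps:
$w = - \frac{4423721}{6965266}$ ($w = \frac{31291}{37934} + \frac{17425}{-11935} = 31291 \cdot \frac{1}{37934} + 17425 \left(- \frac{1}{11935}\right) = \frac{2407}{2918} - \frac{3485}{2387} = - \frac{4423721}{6965266} \approx -0.63511$)
$\frac{1}{w} = \frac{1}{- \frac{4423721}{6965266}} = - \frac{6965266}{4423721}$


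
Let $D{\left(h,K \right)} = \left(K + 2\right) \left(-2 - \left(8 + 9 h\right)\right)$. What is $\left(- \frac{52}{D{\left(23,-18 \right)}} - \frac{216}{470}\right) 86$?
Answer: $- \frac{4162357}{101990} \approx -40.811$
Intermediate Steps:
$D{\left(h,K \right)} = \left(-10 - 9 h\right) \left(2 + K\right)$ ($D{\left(h,K \right)} = \left(2 + K\right) \left(-2 - \left(8 + 9 h\right)\right) = \left(2 + K\right) \left(-10 - 9 h\right) = \left(-10 - 9 h\right) \left(2 + K\right)$)
$\left(- \frac{52}{D{\left(23,-18 \right)}} - \frac{216}{470}\right) 86 = \left(- \frac{52}{-20 - 414 - -180 - \left(-162\right) 23} - \frac{216}{470}\right) 86 = \left(- \frac{52}{-20 - 414 + 180 + 3726} - \frac{108}{235}\right) 86 = \left(- \frac{52}{3472} - \frac{108}{235}\right) 86 = \left(\left(-52\right) \frac{1}{3472} - \frac{108}{235}\right) 86 = \left(- \frac{13}{868} - \frac{108}{235}\right) 86 = \left(- \frac{96799}{203980}\right) 86 = - \frac{4162357}{101990}$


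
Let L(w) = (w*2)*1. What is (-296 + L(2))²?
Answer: 85264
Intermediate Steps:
L(w) = 2*w (L(w) = (2*w)*1 = 2*w)
(-296 + L(2))² = (-296 + 2*2)² = (-296 + 4)² = (-292)² = 85264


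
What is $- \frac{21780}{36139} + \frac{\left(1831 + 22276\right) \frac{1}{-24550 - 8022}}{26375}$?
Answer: $- \frac{18711775172873}{31046527023500} \approx -0.6027$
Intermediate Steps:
$- \frac{21780}{36139} + \frac{\left(1831 + 22276\right) \frac{1}{-24550 - 8022}}{26375} = \left(-21780\right) \frac{1}{36139} + \frac{24107}{-32572} \cdot \frac{1}{26375} = - \frac{21780}{36139} + 24107 \left(- \frac{1}{32572}\right) \frac{1}{26375} = - \frac{21780}{36139} - \frac{24107}{859086500} = - \frac{18711775172873}{31046527023500}$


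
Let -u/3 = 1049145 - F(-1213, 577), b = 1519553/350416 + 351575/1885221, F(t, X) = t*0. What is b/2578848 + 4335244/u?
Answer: -20015137063348122308233/14531228954424512478720 ≈ -1.3774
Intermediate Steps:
F(t, X) = 0
b = 72875383693/16112478096 (b = 1519553*(1/350416) + 351575*(1/1885221) = 1519553/350416 + 8575/45981 = 72875383693/16112478096 ≈ 4.5229)
u = -3147435 (u = -3*(1049145 - 1*0) = -3*(1049145 + 0) = -3*1049145 = -3147435)
b/2578848 + 4335244/u = (72875383693/16112478096)/2578848 + 4335244/(-3147435) = (72875383693/16112478096)*(1/2578848) + 4335244*(-1/3147435) = 72875383693/41551631912913408 - 4335244/3147435 = -20015137063348122308233/14531228954424512478720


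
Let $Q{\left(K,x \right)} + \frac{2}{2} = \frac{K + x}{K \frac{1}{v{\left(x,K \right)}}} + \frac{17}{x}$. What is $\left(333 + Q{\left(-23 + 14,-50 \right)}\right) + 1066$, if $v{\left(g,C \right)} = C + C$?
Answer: $\frac{63983}{50} \approx 1279.7$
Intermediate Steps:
$v{\left(g,C \right)} = 2 C$
$Q{\left(K,x \right)} = -1 + 2 K + 2 x + \frac{17}{x}$ ($Q{\left(K,x \right)} = -1 + \left(\frac{K + x}{K \frac{1}{2 K}} + \frac{17}{x}\right) = -1 + \left(\left(K + x\right) \frac{1}{\frac{1}{2}} + \frac{17}{x}\right) = -1 + \left(\left(K + x\right) 2 + \frac{17}{x}\right) = -1 + \left(\left(2 K + 2 x\right) + \frac{17}{x}\right) = -1 + \left(2 K + 2 x + \frac{17}{x}\right) = -1 + 2 K + 2 x + \frac{17}{x}$)
$\left(333 + Q{\left(-23 + 14,-50 \right)}\right) + 1066 = \left(333 + \left(-1 + 2 \left(-23 + 14\right) + 2 \left(-50\right) + \frac{17}{-50}\right)\right) + 1066 = \left(333 + \left(-1 + 2 \left(-9\right) - 100 + 17 \left(- \frac{1}{50}\right)\right)\right) + 1066 = \left(333 - \frac{5967}{50}\right) + 1066 = \frac{10683}{50} + 1066 = \frac{63983}{50}$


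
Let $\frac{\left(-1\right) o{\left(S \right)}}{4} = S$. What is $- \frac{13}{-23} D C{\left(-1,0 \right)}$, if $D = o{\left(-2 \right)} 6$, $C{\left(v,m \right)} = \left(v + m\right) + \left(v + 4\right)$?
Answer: $\frac{1248}{23} \approx 54.261$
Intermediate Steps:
$o{\left(S \right)} = - 4 S$
$C{\left(v,m \right)} = 4 + m + 2 v$ ($C{\left(v,m \right)} = \left(m + v\right) + \left(4 + v\right) = 4 + m + 2 v$)
$D = 48$ ($D = \left(-4\right) \left(-2\right) 6 = 8 \cdot 6 = 48$)
$- \frac{13}{-23} D C{\left(-1,0 \right)} = - \frac{13}{-23} \cdot 48 \left(4 + 0 + 2 \left(-1\right)\right) = \left(-13\right) \left(- \frac{1}{23}\right) 48 \left(4 + 0 - 2\right) = \frac{13}{23} \cdot 48 \cdot 2 = \frac{624}{23} \cdot 2 = \frac{1248}{23}$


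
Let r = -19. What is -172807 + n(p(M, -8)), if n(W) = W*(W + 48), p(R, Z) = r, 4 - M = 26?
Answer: -173358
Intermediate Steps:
M = -22 (M = 4 - 1*26 = 4 - 26 = -22)
p(R, Z) = -19
n(W) = W*(48 + W)
-172807 + n(p(M, -8)) = -172807 - 19*(48 - 19) = -172807 - 19*29 = -172807 - 551 = -173358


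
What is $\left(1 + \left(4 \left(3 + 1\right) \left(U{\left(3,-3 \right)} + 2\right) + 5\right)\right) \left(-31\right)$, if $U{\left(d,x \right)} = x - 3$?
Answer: $1798$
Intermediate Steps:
$U{\left(d,x \right)} = -3 + x$
$\left(1 + \left(4 \left(3 + 1\right) \left(U{\left(3,-3 \right)} + 2\right) + 5\right)\right) \left(-31\right) = \left(1 + \left(4 \left(3 + 1\right) \left(\left(-3 - 3\right) + 2\right) + 5\right)\right) \left(-31\right) = \left(1 + \left(4 \cdot 4 \left(-6 + 2\right) + 5\right)\right) \left(-31\right) = \left(1 + \left(4 \cdot 4 \left(-4\right) + 5\right)\right) \left(-31\right) = \left(1 + \left(4 \left(-16\right) + 5\right)\right) \left(-31\right) = \left(1 + \left(-64 + 5\right)\right) \left(-31\right) = \left(1 - 59\right) \left(-31\right) = \left(-58\right) \left(-31\right) = 1798$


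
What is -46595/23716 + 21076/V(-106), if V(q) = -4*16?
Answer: -31426281/94864 ≈ -331.28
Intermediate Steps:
V(q) = -64
-46595/23716 + 21076/V(-106) = -46595/23716 + 21076/(-64) = -46595*1/23716 + 21076*(-1/64) = -46595/23716 - 5269/16 = -31426281/94864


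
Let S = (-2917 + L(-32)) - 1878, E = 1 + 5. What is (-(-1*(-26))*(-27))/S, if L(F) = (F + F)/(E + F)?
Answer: -9126/62303 ≈ -0.14648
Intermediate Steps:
E = 6
L(F) = 2*F/(6 + F) (L(F) = (F + F)/(6 + F) = (2*F)/(6 + F) = 2*F/(6 + F))
S = -62303/13 (S = (-2917 + 2*(-32)/(6 - 32)) - 1878 = (-2917 + 2*(-32)/(-26)) - 1878 = (-2917 + 2*(-32)*(-1/26)) - 1878 = (-2917 + 32/13) - 1878 = -37889/13 - 1878 = -62303/13 ≈ -4792.5)
(-(-1*(-26))*(-27))/S = (-(-1*(-26))*(-27))/(-62303/13) = -26*(-27)*(-13/62303) = -1*(-702)*(-13/62303) = 702*(-13/62303) = -9126/62303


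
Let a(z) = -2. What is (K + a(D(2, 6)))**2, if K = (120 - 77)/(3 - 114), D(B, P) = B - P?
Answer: 70225/12321 ≈ 5.6996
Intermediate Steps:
K = -43/111 (K = 43/(-111) = 43*(-1/111) = -43/111 ≈ -0.38739)
(K + a(D(2, 6)))**2 = (-43/111 - 2)**2 = (-265/111)**2 = 70225/12321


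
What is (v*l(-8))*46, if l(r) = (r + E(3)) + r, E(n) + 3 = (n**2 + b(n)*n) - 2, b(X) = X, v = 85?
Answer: -11730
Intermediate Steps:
E(n) = -5 + 2*n**2 (E(n) = -3 + ((n**2 + n*n) - 2) = -3 + ((n**2 + n**2) - 2) = -3 + (2*n**2 - 2) = -3 + (-2 + 2*n**2) = -5 + 2*n**2)
l(r) = 13 + 2*r (l(r) = (r + (-5 + 2*3**2)) + r = (r + (-5 + 2*9)) + r = (r + (-5 + 18)) + r = (r + 13) + r = (13 + r) + r = 13 + 2*r)
(v*l(-8))*46 = (85*(13 + 2*(-8)))*46 = (85*(13 - 16))*46 = (85*(-3))*46 = -255*46 = -11730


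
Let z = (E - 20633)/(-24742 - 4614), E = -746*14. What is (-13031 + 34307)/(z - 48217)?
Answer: -624578256/1415427175 ≈ -0.44126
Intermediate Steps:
E = -10444
z = 31077/29356 (z = (-10444 - 20633)/(-24742 - 4614) = -31077/(-29356) = -31077*(-1/29356) = 31077/29356 ≈ 1.0586)
(-13031 + 34307)/(z - 48217) = (-13031 + 34307)/(31077/29356 - 48217) = 21276/(-1415427175/29356) = 21276*(-29356/1415427175) = -624578256/1415427175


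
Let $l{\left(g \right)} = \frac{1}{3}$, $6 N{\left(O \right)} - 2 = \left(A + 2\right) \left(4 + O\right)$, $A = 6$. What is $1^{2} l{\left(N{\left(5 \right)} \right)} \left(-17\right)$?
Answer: $- \frac{17}{3} \approx -5.6667$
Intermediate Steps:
$N{\left(O \right)} = \frac{17}{3} + \frac{4 O}{3}$ ($N{\left(O \right)} = \frac{1}{3} + \frac{\left(6 + 2\right) \left(4 + O\right)}{6} = \frac{1}{3} + \frac{8 \left(4 + O\right)}{6} = \frac{1}{3} + \frac{32 + 8 O}{6} = \frac{1}{3} + \left(\frac{16}{3} + \frac{4 O}{3}\right) = \frac{17}{3} + \frac{4 O}{3}$)
$l{\left(g \right)} = \frac{1}{3}$
$1^{2} l{\left(N{\left(5 \right)} \right)} \left(-17\right) = 1^{2} \cdot \frac{1}{3} \left(-17\right) = 1 \cdot \frac{1}{3} \left(-17\right) = \frac{1}{3} \left(-17\right) = - \frac{17}{3}$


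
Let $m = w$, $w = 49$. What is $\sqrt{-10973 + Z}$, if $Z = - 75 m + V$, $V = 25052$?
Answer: $102$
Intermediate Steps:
$m = 49$
$Z = 21377$ ($Z = \left(-75\right) 49 + 25052 = -3675 + 25052 = 21377$)
$\sqrt{-10973 + Z} = \sqrt{-10973 + 21377} = \sqrt{10404} = 102$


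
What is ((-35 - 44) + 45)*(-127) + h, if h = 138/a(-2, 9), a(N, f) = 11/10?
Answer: 48878/11 ≈ 4443.5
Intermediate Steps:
a(N, f) = 11/10 (a(N, f) = 11*(1/10) = 11/10)
h = 1380/11 (h = 138/(11/10) = 138*(10/11) = 1380/11 ≈ 125.45)
((-35 - 44) + 45)*(-127) + h = ((-35 - 44) + 45)*(-127) + 1380/11 = (-79 + 45)*(-127) + 1380/11 = -34*(-127) + 1380/11 = 4318 + 1380/11 = 48878/11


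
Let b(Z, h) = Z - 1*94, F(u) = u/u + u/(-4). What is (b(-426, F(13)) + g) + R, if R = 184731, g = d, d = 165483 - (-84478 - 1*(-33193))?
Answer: 400979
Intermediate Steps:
F(u) = 1 - u/4 (F(u) = 1 + u*(-¼) = 1 - u/4)
b(Z, h) = -94 + Z (b(Z, h) = Z - 94 = -94 + Z)
d = 216768 (d = 165483 - (-84478 + 33193) = 165483 - 1*(-51285) = 165483 + 51285 = 216768)
g = 216768
(b(-426, F(13)) + g) + R = ((-94 - 426) + 216768) + 184731 = (-520 + 216768) + 184731 = 216248 + 184731 = 400979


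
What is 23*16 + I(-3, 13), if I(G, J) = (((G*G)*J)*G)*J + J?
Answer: -4182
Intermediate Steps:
I(G, J) = J + G³*J² (I(G, J) = ((G²*J)*G)*J + J = ((J*G²)*G)*J + J = (J*G³)*J + J = G³*J² + J = J + G³*J²)
23*16 + I(-3, 13) = 23*16 + 13*(1 + 13*(-3)³) = 368 + 13*(1 + 13*(-27)) = 368 + 13*(1 - 351) = 368 + 13*(-350) = 368 - 4550 = -4182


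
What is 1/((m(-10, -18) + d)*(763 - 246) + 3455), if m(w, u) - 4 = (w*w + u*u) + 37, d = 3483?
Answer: 1/2044571 ≈ 4.8910e-7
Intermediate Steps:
m(w, u) = 41 + u² + w² (m(w, u) = 4 + ((w*w + u*u) + 37) = 4 + ((w² + u²) + 37) = 4 + ((u² + w²) + 37) = 4 + (37 + u² + w²) = 41 + u² + w²)
1/((m(-10, -18) + d)*(763 - 246) + 3455) = 1/(((41 + (-18)² + (-10)²) + 3483)*(763 - 246) + 3455) = 1/(((41 + 324 + 100) + 3483)*517 + 3455) = 1/((465 + 3483)*517 + 3455) = 1/(3948*517 + 3455) = 1/(2041116 + 3455) = 1/2044571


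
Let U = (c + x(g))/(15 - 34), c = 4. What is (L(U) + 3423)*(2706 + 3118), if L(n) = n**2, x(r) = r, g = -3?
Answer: 7196740096/361 ≈ 1.9936e+7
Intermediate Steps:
U = -1/19 (U = (4 - 3)/(15 - 34) = 1/(-19) = 1*(-1/19) = -1/19 ≈ -0.052632)
(L(U) + 3423)*(2706 + 3118) = ((-1/19)**2 + 3423)*(2706 + 3118) = (1/361 + 3423)*5824 = (1235704/361)*5824 = 7196740096/361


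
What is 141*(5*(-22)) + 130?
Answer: -15380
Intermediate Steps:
141*(5*(-22)) + 130 = 141*(-110) + 130 = -15510 + 130 = -15380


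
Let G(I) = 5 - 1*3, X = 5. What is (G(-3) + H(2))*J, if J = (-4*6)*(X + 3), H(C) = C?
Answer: -768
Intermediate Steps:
G(I) = 2 (G(I) = 5 - 3 = 2)
J = -192 (J = (-4*6)*(5 + 3) = -24*8 = -192)
(G(-3) + H(2))*J = (2 + 2)*(-192) = 4*(-192) = -768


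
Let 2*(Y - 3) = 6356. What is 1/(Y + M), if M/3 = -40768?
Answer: -1/119123 ≈ -8.3947e-6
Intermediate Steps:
M = -122304 (M = 3*(-40768) = -122304)
Y = 3181 (Y = 3 + (½)*6356 = 3 + 3178 = 3181)
1/(Y + M) = 1/(3181 - 122304) = 1/(-119123) = -1/119123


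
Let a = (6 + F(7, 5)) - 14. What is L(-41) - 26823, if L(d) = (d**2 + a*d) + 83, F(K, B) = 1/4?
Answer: -98965/4 ≈ -24741.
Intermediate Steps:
F(K, B) = 1/4
a = -31/4 (a = (6 + 1/4) - 14 = 25/4 - 14 = -31/4 ≈ -7.7500)
L(d) = 83 + d**2 - 31*d/4 (L(d) = (d**2 - 31*d/4) + 83 = 83 + d**2 - 31*d/4)
L(-41) - 26823 = (83 + (-41)**2 - 31/4*(-41)) - 26823 = (83 + 1681 + 1271/4) - 26823 = 8327/4 - 26823 = -98965/4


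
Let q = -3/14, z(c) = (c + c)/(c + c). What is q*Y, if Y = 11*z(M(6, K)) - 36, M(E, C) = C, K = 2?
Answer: 75/14 ≈ 5.3571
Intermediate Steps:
z(c) = 1 (z(c) = (2*c)/((2*c)) = (2*c)*(1/(2*c)) = 1)
Y = -25 (Y = 11*1 - 36 = 11 - 36 = -25)
q = -3/14 (q = -3*1/14 = -3/14 ≈ -0.21429)
q*Y = -3/14*(-25) = 75/14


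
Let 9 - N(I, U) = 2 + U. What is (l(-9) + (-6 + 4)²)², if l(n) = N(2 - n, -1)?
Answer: 144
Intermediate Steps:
N(I, U) = 7 - U (N(I, U) = 9 - (2 + U) = 9 + (-2 - U) = 7 - U)
l(n) = 8 (l(n) = 7 - 1*(-1) = 7 + 1 = 8)
(l(-9) + (-6 + 4)²)² = (8 + (-6 + 4)²)² = (8 + (-2)²)² = (8 + 4)² = 12² = 144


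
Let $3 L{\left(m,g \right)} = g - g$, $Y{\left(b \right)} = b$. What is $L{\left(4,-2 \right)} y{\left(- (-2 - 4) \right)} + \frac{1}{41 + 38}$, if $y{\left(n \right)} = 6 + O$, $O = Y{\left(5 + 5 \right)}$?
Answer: $\frac{1}{79} \approx 0.012658$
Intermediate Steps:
$L{\left(m,g \right)} = 0$ ($L{\left(m,g \right)} = \frac{g - g}{3} = \frac{1}{3} \cdot 0 = 0$)
$O = 10$ ($O = 5 + 5 = 10$)
$y{\left(n \right)} = 16$ ($y{\left(n \right)} = 6 + 10 = 16$)
$L{\left(4,-2 \right)} y{\left(- (-2 - 4) \right)} + \frac{1}{41 + 38} = 0 \cdot 16 + \frac{1}{41 + 38} = 0 + \frac{1}{79} = \frac{1}{79}$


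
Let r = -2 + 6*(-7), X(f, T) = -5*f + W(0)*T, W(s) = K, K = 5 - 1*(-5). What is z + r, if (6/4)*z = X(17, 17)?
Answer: 38/3 ≈ 12.667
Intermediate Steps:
K = 10 (K = 5 + 5 = 10)
W(s) = 10
X(f, T) = -5*f + 10*T
z = 170/3 (z = 2*(-5*17 + 10*17)/3 = 2*(-85 + 170)/3 = (⅔)*85 = 170/3 ≈ 56.667)
r = -44 (r = -2 - 42 = -44)
z + r = 170/3 - 44 = 38/3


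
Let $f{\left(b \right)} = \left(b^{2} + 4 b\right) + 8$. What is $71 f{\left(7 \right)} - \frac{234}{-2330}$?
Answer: $\frac{7030892}{1165} \approx 6035.1$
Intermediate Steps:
$f{\left(b \right)} = 8 + b^{2} + 4 b$
$71 f{\left(7 \right)} - \frac{234}{-2330} = 71 \left(8 + 7^{2} + 4 \cdot 7\right) - \frac{234}{-2330} = 71 \left(8 + 49 + 28\right) - 234 \left(- \frac{1}{2330}\right) = 71 \cdot 85 - - \frac{117}{1165} = 6035 + \frac{117}{1165} = \frac{7030892}{1165}$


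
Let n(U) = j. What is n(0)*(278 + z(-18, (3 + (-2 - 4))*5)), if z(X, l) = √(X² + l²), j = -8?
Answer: -2224 - 24*√61 ≈ -2411.4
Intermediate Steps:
n(U) = -8
n(0)*(278 + z(-18, (3 + (-2 - 4))*5)) = -8*(278 + √((-18)² + ((3 + (-2 - 4))*5)²)) = -8*(278 + √(324 + ((3 - 6)*5)²)) = -8*(278 + √(324 + (-3*5)²)) = -8*(278 + √(324 + (-15)²)) = -8*(278 + √(324 + 225)) = -8*(278 + √549) = -8*(278 + 3*√61) = -2224 - 24*√61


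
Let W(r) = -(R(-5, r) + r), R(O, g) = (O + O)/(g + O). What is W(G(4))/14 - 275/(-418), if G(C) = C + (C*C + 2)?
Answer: -563/646 ≈ -0.87152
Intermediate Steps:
R(O, g) = 2*O/(O + g) (R(O, g) = (2*O)/(O + g) = 2*O/(O + g))
G(C) = 2 + C + C² (G(C) = C + (C² + 2) = C + (2 + C²) = 2 + C + C²)
W(r) = -r + 10/(-5 + r) (W(r) = -(2*(-5)/(-5 + r) + r) = -(-10/(-5 + r) + r) = -(r - 10/(-5 + r)) = -r + 10/(-5 + r))
W(G(4))/14 - 275/(-418) = ((10 - (2 + 4 + 4²)*(-5 + (2 + 4 + 4²)))/(-5 + (2 + 4 + 4²)))/14 - 275/(-418) = ((10 - (2 + 4 + 16)*(-5 + (2 + 4 + 16)))/(-5 + (2 + 4 + 16)))*(1/14) - 275*(-1/418) = ((10 - 1*22*(-5 + 22))/(-5 + 22))*(1/14) + 25/38 = ((10 - 1*22*17)/17)*(1/14) + 25/38 = ((10 - 374)/17)*(1/14) + 25/38 = ((1/17)*(-364))*(1/14) + 25/38 = -364/17*1/14 + 25/38 = -26/17 + 25/38 = -563/646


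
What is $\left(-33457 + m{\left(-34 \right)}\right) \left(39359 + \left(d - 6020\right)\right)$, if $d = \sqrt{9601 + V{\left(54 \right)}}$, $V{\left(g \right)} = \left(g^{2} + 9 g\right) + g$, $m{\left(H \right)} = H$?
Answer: $-1116556449 - 33491 \sqrt{13057} \approx -1.1204 \cdot 10^{9}$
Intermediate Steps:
$V{\left(g \right)} = g^{2} + 10 g$
$d = \sqrt{13057}$ ($d = \sqrt{9601 + 54 \left(10 + 54\right)} = \sqrt{9601 + 54 \cdot 64} = \sqrt{9601 + 3456} = \sqrt{13057} \approx 114.27$)
$\left(-33457 + m{\left(-34 \right)}\right) \left(39359 + \left(d - 6020\right)\right) = \left(-33457 - 34\right) \left(39359 - \left(6020 - \sqrt{13057}\right)\right) = - 33491 \left(39359 - \left(6020 - \sqrt{13057}\right)\right) = - 33491 \left(33339 + \sqrt{13057}\right) = -1116556449 - 33491 \sqrt{13057}$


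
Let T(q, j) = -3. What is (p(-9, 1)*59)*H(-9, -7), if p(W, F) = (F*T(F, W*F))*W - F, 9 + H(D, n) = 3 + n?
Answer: -19942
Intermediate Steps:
H(D, n) = -6 + n (H(D, n) = -9 + (3 + n) = -6 + n)
p(W, F) = -F - 3*F*W (p(W, F) = (F*(-3))*W - F = (-3*F)*W - F = -3*F*W - F = -F - 3*F*W)
(p(-9, 1)*59)*H(-9, -7) = ((1*(-1 - 3*(-9)))*59)*(-6 - 7) = ((1*(-1 + 27))*59)*(-13) = ((1*26)*59)*(-13) = (26*59)*(-13) = 1534*(-13) = -19942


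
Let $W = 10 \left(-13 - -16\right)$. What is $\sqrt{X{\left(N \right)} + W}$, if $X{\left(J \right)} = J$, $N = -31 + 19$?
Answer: $3 \sqrt{2} \approx 4.2426$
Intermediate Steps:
$N = -12$
$W = 30$ ($W = 10 \left(-13 + 16\right) = 10 \cdot 3 = 30$)
$\sqrt{X{\left(N \right)} + W} = \sqrt{-12 + 30} = \sqrt{18} = 3 \sqrt{2}$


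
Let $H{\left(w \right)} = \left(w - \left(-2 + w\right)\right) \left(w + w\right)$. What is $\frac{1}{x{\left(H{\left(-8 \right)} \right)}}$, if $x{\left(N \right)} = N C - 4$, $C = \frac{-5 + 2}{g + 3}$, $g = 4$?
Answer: $\frac{7}{68} \approx 0.10294$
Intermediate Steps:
$H{\left(w \right)} = 4 w$ ($H{\left(w \right)} = 2 \cdot 2 w = 4 w$)
$C = - \frac{3}{7}$ ($C = \frac{-5 + 2}{4 + 3} = - \frac{3}{7} \approx -0.42857$)
$x{\left(N \right)} = -4 - \frac{3 N}{7}$ ($x{\left(N \right)} = N \left(- \frac{3}{7}\right) - 4 = - \frac{3 N}{7} - 4 = -4 - \frac{3 N}{7}$)
$\frac{1}{x{\left(H{\left(-8 \right)} \right)}} = \frac{1}{-4 - \frac{3 \cdot 4 \left(-8\right)}{7}} = \frac{1}{-4 - - \frac{96}{7}} = \frac{1}{-4 + \frac{96}{7}} = \frac{1}{\frac{68}{7}} = \frac{7}{68}$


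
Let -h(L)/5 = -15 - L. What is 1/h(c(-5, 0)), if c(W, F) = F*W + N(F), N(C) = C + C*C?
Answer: 1/75 ≈ 0.013333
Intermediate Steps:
N(C) = C + C²
c(W, F) = F*W + F*(1 + F)
h(L) = 75 + 5*L (h(L) = -5*(-15 - L) = 75 + 5*L)
1/h(c(-5, 0)) = 1/(75 + 5*(0*(1 + 0 - 5))) = 1/(75 + 5*(0*(-4))) = 1/(75 + 5*0) = 1/(75 + 0) = 1/75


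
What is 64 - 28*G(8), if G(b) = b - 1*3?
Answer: -76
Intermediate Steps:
G(b) = -3 + b (G(b) = b - 3 = -3 + b)
64 - 28*G(8) = 64 - 28*(-3 + 8) = 64 - 28*5 = 64 - 140 = -76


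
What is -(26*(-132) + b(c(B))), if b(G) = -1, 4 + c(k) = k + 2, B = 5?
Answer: 3433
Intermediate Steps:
c(k) = -2 + k (c(k) = -4 + (k + 2) = -4 + (2 + k) = -2 + k)
-(26*(-132) + b(c(B))) = -(26*(-132) - 1) = -(-3432 - 1) = -1*(-3433) = 3433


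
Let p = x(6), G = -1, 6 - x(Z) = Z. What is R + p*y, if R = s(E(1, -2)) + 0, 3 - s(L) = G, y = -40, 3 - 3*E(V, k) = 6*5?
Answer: 4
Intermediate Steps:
x(Z) = 6 - Z
E(V, k) = -9 (E(V, k) = 1 - 2*5 = 1 - ⅓*30 = 1 - 10 = -9)
p = 0 (p = 6 - 1*6 = 6 - 6 = 0)
s(L) = 4 (s(L) = 3 - 1*(-1) = 3 + 1 = 4)
R = 4 (R = 4 + 0 = 4)
R + p*y = 4 + 0*(-40) = 4 + 0 = 4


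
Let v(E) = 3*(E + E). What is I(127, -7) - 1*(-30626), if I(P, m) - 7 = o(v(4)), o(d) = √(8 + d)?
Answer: 30633 + 4*√2 ≈ 30639.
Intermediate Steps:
v(E) = 6*E (v(E) = 3*(2*E) = 6*E)
I(P, m) = 7 + 4*√2 (I(P, m) = 7 + √(8 + 6*4) = 7 + √(8 + 24) = 7 + √32 = 7 + 4*√2)
I(127, -7) - 1*(-30626) = (7 + 4*√2) - 1*(-30626) = (7 + 4*√2) + 30626 = 30633 + 4*√2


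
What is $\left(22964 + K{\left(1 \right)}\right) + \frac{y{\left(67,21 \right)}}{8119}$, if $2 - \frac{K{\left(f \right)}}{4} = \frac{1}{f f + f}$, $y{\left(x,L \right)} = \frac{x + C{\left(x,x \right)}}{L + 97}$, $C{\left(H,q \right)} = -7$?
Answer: $\frac{11003112400}{479021} \approx 22970.0$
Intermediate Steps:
$y{\left(x,L \right)} = \frac{-7 + x}{97 + L}$ ($y{\left(x,L \right)} = \frac{x - 7}{L + 97} = \frac{-7 + x}{97 + L}$)
$K{\left(f \right)} = 8 - \frac{4}{f + f^{2}}$ ($K{\left(f \right)} = 8 - \frac{4}{f f + f} = 8 - \frac{4}{f^{2} + f} = 8 - \frac{4}{f + f^{2}}$)
$\left(22964 + K{\left(1 \right)}\right) + \frac{y{\left(67,21 \right)}}{8119} = \left(22964 + \frac{4 \left(-1 + 2 \cdot 1 + 2 \cdot 1^{2}\right)}{1 \left(1 + 1\right)}\right) + \frac{\frac{1}{97 + 21} \left(-7 + 67\right)}{8119} = \left(22964 + 4 \cdot 1 \cdot \frac{1}{2} \left(-1 + 2 + 2 \cdot 1\right)\right) + \frac{1}{118} \cdot 60 \cdot \frac{1}{8119} = \left(22964 + 4 \cdot 1 \cdot \frac{1}{2} \left(-1 + 2 + 2\right)\right) + \frac{1}{118} \cdot 60 \cdot \frac{1}{8119} = \left(22964 + 4 \cdot 1 \cdot \frac{1}{2} \cdot 3\right) + \frac{30}{59} \cdot \frac{1}{8119} = \left(22964 + 6\right) + \frac{30}{479021} = 22970 + \frac{30}{479021} = \frac{11003112400}{479021}$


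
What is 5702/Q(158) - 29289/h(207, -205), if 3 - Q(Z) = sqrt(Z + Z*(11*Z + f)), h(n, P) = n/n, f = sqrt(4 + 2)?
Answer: -29289 + 5702/(3 - sqrt(274762 + 158*sqrt(6))) ≈ -29300.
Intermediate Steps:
f = sqrt(6) ≈ 2.4495
h(n, P) = 1
Q(Z) = 3 - sqrt(Z + Z*(sqrt(6) + 11*Z)) (Q(Z) = 3 - sqrt(Z + Z*(11*Z + sqrt(6))) = 3 - sqrt(Z + Z*(sqrt(6) + 11*Z)))
5702/Q(158) - 29289/h(207, -205) = 5702/(3 - sqrt(158*(1 + sqrt(6) + 11*158))) - 29289/1 = 5702/(3 - sqrt(158*(1 + sqrt(6) + 1738))) - 29289*1 = 5702/(3 - sqrt(158*(1739 + sqrt(6)))) - 29289 = 5702/(3 - sqrt(274762 + 158*sqrt(6))) - 29289 = -29289 + 5702/(3 - sqrt(274762 + 158*sqrt(6)))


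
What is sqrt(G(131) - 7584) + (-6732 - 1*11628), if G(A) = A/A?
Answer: -18360 + I*sqrt(7583) ≈ -18360.0 + 87.08*I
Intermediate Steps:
G(A) = 1
sqrt(G(131) - 7584) + (-6732 - 1*11628) = sqrt(1 - 7584) + (-6732 - 1*11628) = sqrt(-7583) + (-6732 - 11628) = I*sqrt(7583) - 18360 = -18360 + I*sqrt(7583)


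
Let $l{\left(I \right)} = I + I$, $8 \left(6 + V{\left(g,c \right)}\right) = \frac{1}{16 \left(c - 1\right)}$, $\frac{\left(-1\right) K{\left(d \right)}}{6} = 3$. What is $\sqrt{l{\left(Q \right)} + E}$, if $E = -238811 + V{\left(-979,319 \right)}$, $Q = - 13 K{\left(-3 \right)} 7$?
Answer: $\frac{i \sqrt{1524406277217}}{2544} \approx 485.33 i$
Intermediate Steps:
$K{\left(d \right)} = -18$ ($K{\left(d \right)} = \left(-6\right) 3 = -18$)
$Q = 1638$ ($Q = \left(-13\right) \left(-18\right) 7 = 234 \cdot 7 = 1638$)
$V{\left(g,c \right)} = -6 + \frac{1}{8 \left(-16 + 16 c\right)}$ ($V{\left(g,c \right)} = -6 + \frac{1}{8 \cdot 16 \left(c - 1\right)} = -6 + \frac{1}{8 \cdot 16 \left(-1 + c\right)} = -6 + \frac{1}{8 \left(-16 + 16 c\right)}$)
$l{\left(I \right)} = 2 I$
$E = - \frac{9720807167}{40704}$ ($E = -238811 + \frac{769 - 244992}{128 \left(-1 + 319\right)} = -238811 + \frac{769 - 244992}{128 \cdot 318} = -238811 + \frac{1}{128} \cdot \frac{1}{318} \left(-244223\right) = -238811 - \frac{244223}{40704} = - \frac{9720807167}{40704} \approx -2.3882 \cdot 10^{5}$)
$\sqrt{l{\left(Q \right)} + E} = \sqrt{2 \cdot 1638 - \frac{9720807167}{40704}} = \sqrt{3276 - \frac{9720807167}{40704}} = \sqrt{- \frac{9587460863}{40704}} = \frac{i \sqrt{1524406277217}}{2544}$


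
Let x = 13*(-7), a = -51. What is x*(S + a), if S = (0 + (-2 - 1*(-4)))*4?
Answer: 3913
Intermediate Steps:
x = -91
S = 8 (S = (0 + (-2 + 4))*4 = (0 + 2)*4 = 2*4 = 8)
x*(S + a) = -91*(8 - 51) = -91*(-43) = 3913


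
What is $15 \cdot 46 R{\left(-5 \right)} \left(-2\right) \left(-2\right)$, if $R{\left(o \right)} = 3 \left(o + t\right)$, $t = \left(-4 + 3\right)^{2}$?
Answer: $-33120$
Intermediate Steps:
$t = 1$ ($t = \left(-1\right)^{2} = 1$)
$R{\left(o \right)} = 3 + 3 o$ ($R{\left(o \right)} = 3 \left(o + 1\right) = 3 \left(1 + o\right) = 3 + 3 o$)
$15 \cdot 46 R{\left(-5 \right)} \left(-2\right) \left(-2\right) = 15 \cdot 46 \left(3 + 3 \left(-5\right)\right) \left(-2\right) \left(-2\right) = 690 \left(3 - 15\right) \left(-2\right) \left(-2\right) = 690 \left(-12\right) \left(-2\right) \left(-2\right) = 690 \cdot 24 \left(-2\right) = 690 \left(-48\right) = -33120$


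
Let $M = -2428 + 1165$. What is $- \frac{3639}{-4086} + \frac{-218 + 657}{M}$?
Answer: $\frac{103789}{191134} \approx 0.54302$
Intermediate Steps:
$M = -1263$
$- \frac{3639}{-4086} + \frac{-218 + 657}{M} = - \frac{3639}{-4086} + \frac{-218 + 657}{-1263} = \left(-3639\right) \left(- \frac{1}{4086}\right) + 439 \left(- \frac{1}{1263}\right) = \frac{1213}{1362} - \frac{439}{1263} = \frac{103789}{191134}$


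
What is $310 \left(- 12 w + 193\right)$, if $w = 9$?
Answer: $26350$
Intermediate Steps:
$310 \left(- 12 w + 193\right) = 310 \left(\left(-12\right) 9 + 193\right) = 310 \left(-108 + 193\right) = 310 \cdot 85 = 26350$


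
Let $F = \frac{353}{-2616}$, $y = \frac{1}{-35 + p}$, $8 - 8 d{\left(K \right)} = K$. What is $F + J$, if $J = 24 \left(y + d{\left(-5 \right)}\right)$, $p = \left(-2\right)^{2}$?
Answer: $\frac{3089017}{81096} \approx 38.091$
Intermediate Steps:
$d{\left(K \right)} = 1 - \frac{K}{8}$
$p = 4$
$y = - \frac{1}{31}$ ($y = \frac{1}{-35 + 4} = \frac{1}{-31} = - \frac{1}{31} \approx -0.032258$)
$F = - \frac{353}{2616}$ ($F = 353 \left(- \frac{1}{2616}\right) = - \frac{353}{2616} \approx -0.13494$)
$J = \frac{1185}{31}$ ($J = 24 \left(- \frac{1}{31} + \left(1 - - \frac{5}{8}\right)\right) = 24 \left(- \frac{1}{31} + \left(1 + \frac{5}{8}\right)\right) = 24 \left(- \frac{1}{31} + \frac{13}{8}\right) = 24 \cdot \frac{395}{248} = \frac{1185}{31} \approx 38.226$)
$F + J = - \frac{353}{2616} + \frac{1185}{31} = \frac{3089017}{81096}$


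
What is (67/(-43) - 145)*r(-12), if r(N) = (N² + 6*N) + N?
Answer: -378120/43 ≈ -8793.5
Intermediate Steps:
r(N) = N² + 7*N
(67/(-43) - 145)*r(-12) = (67/(-43) - 145)*(-12*(7 - 12)) = (67*(-1/43) - 145)*(-12*(-5)) = (-67/43 - 145)*60 = -6302/43*60 = -378120/43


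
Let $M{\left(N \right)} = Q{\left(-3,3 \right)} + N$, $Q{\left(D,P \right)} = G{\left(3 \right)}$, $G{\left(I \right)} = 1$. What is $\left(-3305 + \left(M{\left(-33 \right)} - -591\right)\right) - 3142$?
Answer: $-5888$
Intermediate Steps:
$Q{\left(D,P \right)} = 1$
$M{\left(N \right)} = 1 + N$
$\left(-3305 + \left(M{\left(-33 \right)} - -591\right)\right) - 3142 = \left(-3305 + \left(\left(1 - 33\right) - -591\right)\right) - 3142 = \left(-3305 + \left(-32 + 591\right)\right) - 3142 = \left(-3305 + 559\right) - 3142 = -2746 - 3142 = -5888$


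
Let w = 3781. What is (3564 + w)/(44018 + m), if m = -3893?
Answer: 1469/8025 ≈ 0.18305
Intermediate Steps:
(3564 + w)/(44018 + m) = (3564 + 3781)/(44018 - 3893) = 7345/40125 = 7345*(1/40125) = 1469/8025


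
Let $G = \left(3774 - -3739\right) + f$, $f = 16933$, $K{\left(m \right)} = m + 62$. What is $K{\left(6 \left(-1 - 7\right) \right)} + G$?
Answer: $24460$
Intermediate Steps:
$K{\left(m \right)} = 62 + m$
$G = 24446$ ($G = \left(3774 - -3739\right) + 16933 = \left(3774 + 3739\right) + 16933 = 7513 + 16933 = 24446$)
$K{\left(6 \left(-1 - 7\right) \right)} + G = \left(62 + 6 \left(-1 - 7\right)\right) + 24446 = \left(62 + 6 \left(-8\right)\right) + 24446 = \left(62 - 48\right) + 24446 = 14 + 24446 = 24460$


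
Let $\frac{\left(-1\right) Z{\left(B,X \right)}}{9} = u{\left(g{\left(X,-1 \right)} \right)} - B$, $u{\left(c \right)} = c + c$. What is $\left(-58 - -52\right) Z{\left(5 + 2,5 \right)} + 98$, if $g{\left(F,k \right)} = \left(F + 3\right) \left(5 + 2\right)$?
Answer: $5768$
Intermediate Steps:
$g{\left(F,k \right)} = 21 + 7 F$ ($g{\left(F,k \right)} = \left(3 + F\right) 7 = 21 + 7 F$)
$u{\left(c \right)} = 2 c$
$Z{\left(B,X \right)} = -378 - 126 X + 9 B$ ($Z{\left(B,X \right)} = - 9 \left(2 \left(21 + 7 X\right) - B\right) = - 9 \left(\left(42 + 14 X\right) - B\right) = - 9 \left(42 - B + 14 X\right) = -378 - 126 X + 9 B$)
$\left(-58 - -52\right) Z{\left(5 + 2,5 \right)} + 98 = \left(-58 - -52\right) \left(-378 - 630 + 9 \left(5 + 2\right)\right) + 98 = \left(-58 + 52\right) \left(-378 - 630 + 9 \cdot 7\right) + 98 = - 6 \left(-378 - 630 + 63\right) + 98 = \left(-6\right) \left(-945\right) + 98 = 5670 + 98 = 5768$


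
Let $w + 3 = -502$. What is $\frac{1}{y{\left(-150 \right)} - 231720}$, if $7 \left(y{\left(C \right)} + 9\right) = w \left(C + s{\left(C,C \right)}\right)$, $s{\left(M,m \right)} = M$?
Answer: $- \frac{7}{1470603} \approx -4.76 \cdot 10^{-6}$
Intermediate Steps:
$w = -505$ ($w = -3 - 502 = -505$)
$y{\left(C \right)} = -9 - \frac{1010 C}{7}$ ($y{\left(C \right)} = -9 + \frac{\left(-505\right) \left(C + C\right)}{7} = -9 + \frac{\left(-505\right) 2 C}{7} = -9 + \frac{\left(-1010\right) C}{7} = -9 - \frac{1010 C}{7}$)
$\frac{1}{y{\left(-150 \right)} - 231720} = \frac{1}{\left(-9 - - \frac{151500}{7}\right) - 231720} = \frac{1}{\left(-9 + \frac{151500}{7}\right) - 231720} = \frac{1}{\frac{151437}{7} - 231720} = \frac{1}{- \frac{1470603}{7}} = - \frac{7}{1470603}$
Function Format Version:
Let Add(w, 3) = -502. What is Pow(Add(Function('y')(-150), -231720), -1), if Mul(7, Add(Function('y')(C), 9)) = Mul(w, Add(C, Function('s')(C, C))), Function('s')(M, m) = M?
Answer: Rational(-7, 1470603) ≈ -4.7600e-6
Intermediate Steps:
w = -505 (w = Add(-3, -502) = -505)
Function('y')(C) = Add(-9, Mul(Rational(-1010, 7), C)) (Function('y')(C) = Add(-9, Mul(Rational(1, 7), Mul(-505, Add(C, C)))) = Add(-9, Mul(Rational(1, 7), Mul(-505, Mul(2, C)))) = Add(-9, Mul(Rational(1, 7), Mul(-1010, C))) = Add(-9, Mul(Rational(-1010, 7), C)))
Pow(Add(Function('y')(-150), -231720), -1) = Pow(Add(Add(-9, Mul(Rational(-1010, 7), -150)), -231720), -1) = Pow(Add(Add(-9, Rational(151500, 7)), -231720), -1) = Pow(Add(Rational(151437, 7), -231720), -1) = Pow(Rational(-1470603, 7), -1) = Rational(-7, 1470603)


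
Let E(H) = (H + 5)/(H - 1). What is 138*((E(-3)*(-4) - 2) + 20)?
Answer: 2760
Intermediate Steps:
E(H) = (5 + H)/(-1 + H)
138*((E(-3)*(-4) - 2) + 20) = 138*((((5 - 3)/(-1 - 3))*(-4) - 2) + 20) = 138*(((2/(-4))*(-4) - 2) + 20) = 138*((-¼*2*(-4) - 2) + 20) = 138*((-½*(-4) - 2) + 20) = 138*((2 - 2) + 20) = 138*(0 + 20) = 138*20 = 2760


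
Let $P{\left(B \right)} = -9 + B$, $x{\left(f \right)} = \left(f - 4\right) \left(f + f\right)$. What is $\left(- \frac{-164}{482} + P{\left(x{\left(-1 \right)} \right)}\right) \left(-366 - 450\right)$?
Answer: $- \frac{263568}{241} \approx -1093.6$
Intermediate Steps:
$x{\left(f \right)} = 2 f \left(-4 + f\right)$ ($x{\left(f \right)} = \left(-4 + f\right) 2 f = 2 f \left(-4 + f\right)$)
$\left(- \frac{-164}{482} + P{\left(x{\left(-1 \right)} \right)}\right) \left(-366 - 450\right) = \left(- \frac{-164}{482} - \left(9 + 2 \left(-4 - 1\right)\right)\right) \left(-366 - 450\right) = \left(- \frac{-164}{482} - \left(9 + 2 \left(-5\right)\right)\right) \left(-816\right) = \left(\left(-1\right) \left(- \frac{82}{241}\right) + \left(-9 + 10\right)\right) \left(-816\right) = \left(\frac{82}{241} + 1\right) \left(-816\right) = \frac{323}{241} \left(-816\right) = - \frac{263568}{241}$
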